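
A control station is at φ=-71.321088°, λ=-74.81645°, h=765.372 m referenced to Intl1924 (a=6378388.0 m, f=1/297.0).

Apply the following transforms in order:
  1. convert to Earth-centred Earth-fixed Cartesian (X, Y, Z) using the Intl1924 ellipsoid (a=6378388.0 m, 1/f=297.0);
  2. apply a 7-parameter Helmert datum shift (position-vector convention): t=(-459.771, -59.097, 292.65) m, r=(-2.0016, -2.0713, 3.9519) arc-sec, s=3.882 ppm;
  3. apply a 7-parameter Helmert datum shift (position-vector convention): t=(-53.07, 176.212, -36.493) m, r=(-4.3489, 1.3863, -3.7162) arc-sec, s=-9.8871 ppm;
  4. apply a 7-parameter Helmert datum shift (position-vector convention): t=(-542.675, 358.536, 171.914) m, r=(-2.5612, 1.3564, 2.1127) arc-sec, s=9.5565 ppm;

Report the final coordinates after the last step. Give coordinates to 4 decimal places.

X=535661.0483 m, Y=-1977456.6961 m, Z=-6020227.5246 m

start: φ=-71.321088°, λ=-74.816450°, h=765.372 m
→ ECEF (a=6378388.000, f=1/297.0): X=536711.7368, Y=-1977671.3214, Z=-6020717.9214
→ Helmert 7p (PV): X=536352.4004, Y=-1977786.2381, Z=-6020424.0627
→ Helmert 7p (PV): X=536217.9320, Y=-1977727.0684, Z=-6020362.9366
→ Helmert 7p (PV): X=535661.0483, Y=-1977456.6961, Z=-6020227.5246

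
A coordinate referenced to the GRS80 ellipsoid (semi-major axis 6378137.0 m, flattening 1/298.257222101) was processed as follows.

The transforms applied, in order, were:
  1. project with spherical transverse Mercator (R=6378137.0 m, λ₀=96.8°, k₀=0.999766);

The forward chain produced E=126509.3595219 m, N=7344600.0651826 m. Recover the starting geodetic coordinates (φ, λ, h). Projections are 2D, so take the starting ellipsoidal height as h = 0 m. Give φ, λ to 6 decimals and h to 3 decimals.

φ=65.967806°, λ=99.591946°, h=0.000 m

start: E=126509.3595, N=7344600.0652 m
→ tm⁻¹: φ=65.96780600°, λ=99.59194600°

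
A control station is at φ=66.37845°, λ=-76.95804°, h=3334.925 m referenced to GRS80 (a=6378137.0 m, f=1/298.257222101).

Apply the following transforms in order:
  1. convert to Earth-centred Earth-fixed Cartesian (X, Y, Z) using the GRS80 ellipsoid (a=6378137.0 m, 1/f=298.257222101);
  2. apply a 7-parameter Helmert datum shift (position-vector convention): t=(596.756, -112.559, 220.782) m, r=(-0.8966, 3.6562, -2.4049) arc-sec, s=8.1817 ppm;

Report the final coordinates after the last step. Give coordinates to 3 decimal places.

X=579330.697 m, Y=-2498197.042 m, Z=5824309.348 m

start: φ=66.378450°, λ=-76.958040°, h=3334.925 m
→ ECEF (a=6378137.000, f=1/298.257222101): X=578655.0964, Y=-2498082.6136, Z=5824040.3133
→ Helmert 7p (PV): X=579330.6970, Y=-2498197.0415, Z=5824309.3475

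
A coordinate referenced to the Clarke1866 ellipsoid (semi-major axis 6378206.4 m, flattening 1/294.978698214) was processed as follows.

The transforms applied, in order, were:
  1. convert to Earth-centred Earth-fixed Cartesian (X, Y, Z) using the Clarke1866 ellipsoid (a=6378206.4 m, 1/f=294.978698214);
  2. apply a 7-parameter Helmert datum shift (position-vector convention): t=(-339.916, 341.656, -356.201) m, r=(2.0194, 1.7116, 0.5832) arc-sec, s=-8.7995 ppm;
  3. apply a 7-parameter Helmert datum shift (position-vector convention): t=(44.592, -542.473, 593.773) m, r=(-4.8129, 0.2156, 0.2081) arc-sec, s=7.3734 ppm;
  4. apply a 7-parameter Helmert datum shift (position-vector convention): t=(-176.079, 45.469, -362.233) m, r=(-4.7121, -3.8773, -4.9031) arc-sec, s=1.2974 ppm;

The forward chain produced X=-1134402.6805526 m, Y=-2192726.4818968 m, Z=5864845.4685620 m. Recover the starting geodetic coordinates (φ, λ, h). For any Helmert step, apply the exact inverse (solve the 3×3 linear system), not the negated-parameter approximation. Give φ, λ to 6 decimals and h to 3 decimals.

φ=67.311998°, λ=-117.342073°, h=3434.083 m

start: X=-1134402.6806, Y=-2192726.4819, Z=5864845.4686 m
→ Helmert⁻¹: X=-1134062.7505, Y=-2192930.0530, Z=5865171.3125
→ Helmert⁻¹: X=-1134107.3222, Y=-2192507.1100, Z=5864481.9535
→ Helmert⁻¹: X=-1133832.2503, Y=-2192807.4370, Z=5864901.8222
→ geod (Bowring, a=6378206.400): φ=67.31199800°, λ=-117.34207300°, h=3434.0830 m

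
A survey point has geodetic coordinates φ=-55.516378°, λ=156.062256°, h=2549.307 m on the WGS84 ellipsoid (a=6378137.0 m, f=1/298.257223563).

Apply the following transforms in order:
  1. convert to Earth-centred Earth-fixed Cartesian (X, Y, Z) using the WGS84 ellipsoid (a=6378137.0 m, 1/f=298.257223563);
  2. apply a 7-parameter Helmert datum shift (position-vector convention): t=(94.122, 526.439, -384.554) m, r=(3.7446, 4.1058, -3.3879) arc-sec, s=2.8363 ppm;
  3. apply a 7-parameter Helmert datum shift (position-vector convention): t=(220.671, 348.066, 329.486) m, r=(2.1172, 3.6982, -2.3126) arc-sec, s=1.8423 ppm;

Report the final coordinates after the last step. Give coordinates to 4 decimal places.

X=-3309219.9598 m, Y=1470237.8562 m, Z=-5236158.2940 m

start: φ=-55.516378°, λ=156.062256°, h=2549.307 m
→ ECEF (a=6378137.000, f=1/298.257223563): X=-3309361.7605, Y=1469116.2048, Z=-5236245.6942
→ Helmert 7p (PV): X=-3309357.1248, Y=1469796.2279, Z=-5236552.5542
→ Helmert 7p (PV): X=-3309219.9598, Y=1470237.8562, Z=-5236158.2940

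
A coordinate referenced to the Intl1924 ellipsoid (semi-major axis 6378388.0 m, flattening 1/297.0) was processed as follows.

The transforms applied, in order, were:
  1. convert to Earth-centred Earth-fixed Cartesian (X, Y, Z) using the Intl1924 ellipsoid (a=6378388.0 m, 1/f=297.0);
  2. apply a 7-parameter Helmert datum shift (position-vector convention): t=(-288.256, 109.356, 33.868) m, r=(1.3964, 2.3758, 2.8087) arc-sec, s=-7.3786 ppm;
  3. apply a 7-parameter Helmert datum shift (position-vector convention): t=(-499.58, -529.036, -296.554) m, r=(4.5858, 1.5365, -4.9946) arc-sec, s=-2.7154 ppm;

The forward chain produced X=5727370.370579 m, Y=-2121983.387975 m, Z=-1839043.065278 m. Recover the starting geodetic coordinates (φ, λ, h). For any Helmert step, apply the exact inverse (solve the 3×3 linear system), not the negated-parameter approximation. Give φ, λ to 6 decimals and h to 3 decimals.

start: X=5727370.3706, Y=-2121983.3880, Z=-1839043.0653 m
→ Helmert⁻¹: X=5727950.5683, Y=-2121362.2913, Z=-1838661.6724
→ Helmert⁻¹: X=5728273.3793, Y=-2121577.7500, Z=-1838628.7652
→ geod (Bowring, a=6378388.000): φ=-16.85836700°, λ=-20.32309300°, h=2649.0950 m

φ=-16.858367°, λ=-20.323093°, h=2649.095 m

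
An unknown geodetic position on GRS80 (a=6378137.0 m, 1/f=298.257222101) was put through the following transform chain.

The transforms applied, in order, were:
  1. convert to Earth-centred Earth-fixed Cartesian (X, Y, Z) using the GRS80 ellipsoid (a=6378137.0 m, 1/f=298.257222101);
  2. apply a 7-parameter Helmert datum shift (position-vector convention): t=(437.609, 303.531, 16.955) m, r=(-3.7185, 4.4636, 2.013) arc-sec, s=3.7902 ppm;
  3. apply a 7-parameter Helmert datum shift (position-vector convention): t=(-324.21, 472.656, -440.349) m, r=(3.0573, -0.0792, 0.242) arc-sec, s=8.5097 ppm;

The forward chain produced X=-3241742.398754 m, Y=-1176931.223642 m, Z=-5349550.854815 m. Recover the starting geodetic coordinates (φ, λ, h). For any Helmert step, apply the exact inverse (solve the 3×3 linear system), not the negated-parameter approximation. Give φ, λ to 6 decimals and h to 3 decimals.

start: X=-3241742.3988, Y=-1176931.2236, Z=-5349550.8548 m
→ Helmert⁻¹: X=-3241394.0408, Y=-1177469.3421, Z=-5349046.2896
→ Helmert⁻¹: X=-3241715.0996, Y=-1177640.3391, Z=-5349134.3521
→ geod (Bowring, a=6378137.000): φ=-57.36203600°, λ=-160.03508400°, h=1642.0550 m

φ=-57.362036°, λ=-160.035084°, h=1642.055 m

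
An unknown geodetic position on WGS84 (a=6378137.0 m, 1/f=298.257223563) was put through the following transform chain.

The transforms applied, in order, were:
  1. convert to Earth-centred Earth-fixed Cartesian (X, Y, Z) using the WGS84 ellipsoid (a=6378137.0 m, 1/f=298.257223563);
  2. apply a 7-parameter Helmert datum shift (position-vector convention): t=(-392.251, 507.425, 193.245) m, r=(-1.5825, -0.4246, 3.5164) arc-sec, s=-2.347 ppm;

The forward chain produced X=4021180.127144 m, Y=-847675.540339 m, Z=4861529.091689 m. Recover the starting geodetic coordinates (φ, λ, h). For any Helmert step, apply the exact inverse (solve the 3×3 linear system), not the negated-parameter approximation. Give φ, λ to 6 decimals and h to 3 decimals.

start: X=4021180.1271, Y=-847675.5403, Z=4861529.0917 m
→ Helmert⁻¹: X=4021577.3623, Y=-848290.8128, Z=4861332.4695
→ geod (Bowring, a=6378137.000): φ=49.97638600°, λ=-11.91107000°, h=303.1750 m

φ=49.976386°, λ=-11.911070°, h=303.175 m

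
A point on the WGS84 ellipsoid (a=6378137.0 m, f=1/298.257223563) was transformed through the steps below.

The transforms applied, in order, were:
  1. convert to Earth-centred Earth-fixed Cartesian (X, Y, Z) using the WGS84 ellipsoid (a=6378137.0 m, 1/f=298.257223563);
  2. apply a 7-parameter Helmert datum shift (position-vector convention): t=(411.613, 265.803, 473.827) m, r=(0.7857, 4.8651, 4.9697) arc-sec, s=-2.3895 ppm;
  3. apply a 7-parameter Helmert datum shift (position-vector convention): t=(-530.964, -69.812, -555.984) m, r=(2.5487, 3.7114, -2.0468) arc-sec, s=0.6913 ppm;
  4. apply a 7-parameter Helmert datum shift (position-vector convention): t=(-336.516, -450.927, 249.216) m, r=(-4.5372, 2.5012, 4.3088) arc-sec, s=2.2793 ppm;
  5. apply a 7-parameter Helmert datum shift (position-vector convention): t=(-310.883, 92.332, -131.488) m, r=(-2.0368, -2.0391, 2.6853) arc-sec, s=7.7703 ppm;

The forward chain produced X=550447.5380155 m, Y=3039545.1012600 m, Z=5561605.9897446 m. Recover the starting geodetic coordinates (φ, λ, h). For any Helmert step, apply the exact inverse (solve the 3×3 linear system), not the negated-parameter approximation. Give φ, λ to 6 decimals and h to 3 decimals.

φ=61.113574°, λ=79.723196°, h=146.989 m

start: X=550447.5380, Y=3039545.1013, Z=5561605.9897 m
→ Helmert⁻¹: X=550848.6923, Y=3039367.0604, Z=5561718.8289
→ Helmert⁻¹: X=551180.0098, Y=3039677.2080, Z=5561530.4840
→ Helmert⁻¹: X=551580.3477, Y=3039819.1193, Z=5562054.9864
→ Helmert⁻¹: X=551112.1069, Y=3039568.4861, Z=5561595.8695
→ geod (Bowring, a=6378137.000): φ=61.11357400°, λ=79.72319600°, h=146.9890 m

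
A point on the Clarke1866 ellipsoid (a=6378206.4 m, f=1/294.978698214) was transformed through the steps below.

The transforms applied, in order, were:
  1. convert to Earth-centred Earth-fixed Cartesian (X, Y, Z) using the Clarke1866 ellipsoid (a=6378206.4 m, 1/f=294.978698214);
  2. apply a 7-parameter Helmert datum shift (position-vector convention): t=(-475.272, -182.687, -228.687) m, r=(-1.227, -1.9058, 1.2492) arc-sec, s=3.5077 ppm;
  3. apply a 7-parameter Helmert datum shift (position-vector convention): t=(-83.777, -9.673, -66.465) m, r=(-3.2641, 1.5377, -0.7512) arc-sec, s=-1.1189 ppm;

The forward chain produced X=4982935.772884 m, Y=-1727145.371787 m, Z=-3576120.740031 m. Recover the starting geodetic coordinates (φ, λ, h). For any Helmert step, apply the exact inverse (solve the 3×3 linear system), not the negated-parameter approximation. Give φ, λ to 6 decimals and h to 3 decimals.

φ=-34.317924°, λ=-19.112329°, h=747.359 m

start: X=4982935.7729, Y=-1727145.3718, Z=-3576120.7400 m
→ Helmert⁻¹: X=4983058.0746, Y=-1727062.8931, Z=-3576048.4581
→ Helmert⁻¹: X=4983472.3679, Y=-1726883.0585, Z=-3575863.5461
→ geod (Bowring, a=6378206.400): φ=-34.31792400°, λ=-19.11232900°, h=747.3590 m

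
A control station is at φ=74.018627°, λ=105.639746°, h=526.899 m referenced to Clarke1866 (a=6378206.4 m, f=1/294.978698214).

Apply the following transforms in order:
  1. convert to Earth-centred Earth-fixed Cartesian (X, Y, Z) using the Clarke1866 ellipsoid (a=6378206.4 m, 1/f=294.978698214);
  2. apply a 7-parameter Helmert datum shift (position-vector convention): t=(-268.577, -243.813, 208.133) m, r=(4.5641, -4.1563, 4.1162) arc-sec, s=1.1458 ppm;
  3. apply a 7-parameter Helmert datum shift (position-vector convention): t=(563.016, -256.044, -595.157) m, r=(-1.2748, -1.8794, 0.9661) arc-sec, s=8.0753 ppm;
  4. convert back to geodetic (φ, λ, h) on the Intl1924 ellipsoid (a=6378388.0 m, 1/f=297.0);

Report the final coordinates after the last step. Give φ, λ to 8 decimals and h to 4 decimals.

start: φ=74.018627°, λ=105.639746°, h=526.899 m
→ ECEF (a=6378206.400, f=1/294.978698214): X=-474944.3855, Y=1696515.0966, Z=6109838.5570
→ Helmert 7p (PV): X=-475370.4775, Y=1696128.5546, Z=6110081.6598
→ Helmert 7p (PV): X=-474874.9176, Y=1695921.7439, Z=6109521.0293
→ geod (Bowring, a=6378388.000): φ=74.02222955°, λ=105.64277369°, h=-257.8182 m

φ=74.02222955°, λ=105.64277369°, h=-257.8182 m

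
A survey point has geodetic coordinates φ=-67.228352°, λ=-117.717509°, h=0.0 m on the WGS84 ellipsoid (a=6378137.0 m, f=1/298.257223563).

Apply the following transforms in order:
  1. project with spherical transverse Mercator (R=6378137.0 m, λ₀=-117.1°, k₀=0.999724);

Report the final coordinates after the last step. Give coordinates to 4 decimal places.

E=-26599.0616 m, N=-7481892.5414 m

start: φ=-67.228352°, λ=-117.717509°, h=0.000 m
→ tm (R=6378137.0, λ₀=-117.1°): E=-26599.0616, N=-7481892.5414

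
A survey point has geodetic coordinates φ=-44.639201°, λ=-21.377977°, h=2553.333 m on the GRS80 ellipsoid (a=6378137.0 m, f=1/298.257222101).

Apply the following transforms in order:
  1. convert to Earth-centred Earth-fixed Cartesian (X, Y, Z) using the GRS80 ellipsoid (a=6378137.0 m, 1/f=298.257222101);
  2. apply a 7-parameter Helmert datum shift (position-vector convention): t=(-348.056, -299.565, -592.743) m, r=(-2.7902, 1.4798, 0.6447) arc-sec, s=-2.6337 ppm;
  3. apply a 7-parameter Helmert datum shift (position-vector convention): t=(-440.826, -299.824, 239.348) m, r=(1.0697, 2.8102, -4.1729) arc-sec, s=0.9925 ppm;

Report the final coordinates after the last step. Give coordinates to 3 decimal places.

start: φ=-44.639201°, λ=-21.377977°, h=2553.333 m
→ ECEF (a=6378137.000, f=1/298.257222101): X=4234771.7781, Y=-1657711.4682, Z=-4460701.9854
→ Helmert 7p (PV): X=4234385.7481, Y=-1658053.7721, Z=-4461290.9373
→ Helmert 7p (PV): X=4233854.7992, Y=-1658417.7703, Z=-4461122.3062

X=4233854.799 m, Y=-1658417.770 m, Z=-4461122.306 m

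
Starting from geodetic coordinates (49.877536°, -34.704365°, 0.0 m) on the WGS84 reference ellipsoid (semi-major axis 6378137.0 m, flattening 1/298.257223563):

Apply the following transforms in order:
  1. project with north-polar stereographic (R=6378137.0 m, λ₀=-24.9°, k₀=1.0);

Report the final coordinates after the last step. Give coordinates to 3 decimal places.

E=-793244.900 m, N=-4590313.138 m

start: φ=49.877536°, λ=-34.704365°, h=0.000 m
→ stereo (R=6378137.0, λ₀=-24.9°): E=-793244.9002, N=-4590313.1379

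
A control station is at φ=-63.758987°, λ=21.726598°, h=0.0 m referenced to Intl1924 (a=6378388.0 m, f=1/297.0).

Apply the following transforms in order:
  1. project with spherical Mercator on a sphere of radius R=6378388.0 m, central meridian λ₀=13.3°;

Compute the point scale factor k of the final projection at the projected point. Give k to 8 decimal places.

2.26168609

start: φ=-63.758987°, λ=21.726598°, h=0.000 m
→ into merc (λ₀=13.3°): φ=-63.75898700°, λ−λ₀=8.42659800°
scale k = 2.26168609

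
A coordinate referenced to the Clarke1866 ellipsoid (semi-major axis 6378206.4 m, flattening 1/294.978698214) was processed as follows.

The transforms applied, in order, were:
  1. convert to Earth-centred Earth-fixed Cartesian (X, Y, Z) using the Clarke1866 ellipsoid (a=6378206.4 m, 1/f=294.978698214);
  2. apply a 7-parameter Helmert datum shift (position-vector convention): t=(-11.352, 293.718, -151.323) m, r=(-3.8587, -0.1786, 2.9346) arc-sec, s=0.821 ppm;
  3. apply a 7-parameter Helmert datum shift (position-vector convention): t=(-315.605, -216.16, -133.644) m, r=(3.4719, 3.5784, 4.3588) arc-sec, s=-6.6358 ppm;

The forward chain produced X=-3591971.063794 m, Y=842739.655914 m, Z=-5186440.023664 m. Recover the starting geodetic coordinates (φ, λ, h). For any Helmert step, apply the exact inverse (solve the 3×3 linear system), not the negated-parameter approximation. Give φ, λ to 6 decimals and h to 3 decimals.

φ=-54.758325°, λ=166.793750°, h=660.355 m

start: X=-3591971.0638, Y=842739.6559, Z=-5186440.0237 m
→ Helmert⁻¹: X=-3591571.5023, Y=842950.0079, Z=-5186417.2926
→ Helmert⁻¹: X=-3591549.7014, Y=842803.7179, Z=-5186242.8350
→ geod (Bowring, a=6378206.400): φ=-54.75832500°, λ=166.79375000°, h=660.3550 m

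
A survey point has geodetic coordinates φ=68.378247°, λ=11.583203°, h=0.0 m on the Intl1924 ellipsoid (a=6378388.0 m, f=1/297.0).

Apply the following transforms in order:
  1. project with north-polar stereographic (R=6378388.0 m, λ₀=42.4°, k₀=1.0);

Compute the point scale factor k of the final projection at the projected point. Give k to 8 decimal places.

start: φ=68.378247°, λ=11.583203°, h=0.000 m
→ into stereo (λ₀=42.4°): φ=68.37824700°, λ−λ₀=-30.81679700°
scale k = 1.03646456

1.03646456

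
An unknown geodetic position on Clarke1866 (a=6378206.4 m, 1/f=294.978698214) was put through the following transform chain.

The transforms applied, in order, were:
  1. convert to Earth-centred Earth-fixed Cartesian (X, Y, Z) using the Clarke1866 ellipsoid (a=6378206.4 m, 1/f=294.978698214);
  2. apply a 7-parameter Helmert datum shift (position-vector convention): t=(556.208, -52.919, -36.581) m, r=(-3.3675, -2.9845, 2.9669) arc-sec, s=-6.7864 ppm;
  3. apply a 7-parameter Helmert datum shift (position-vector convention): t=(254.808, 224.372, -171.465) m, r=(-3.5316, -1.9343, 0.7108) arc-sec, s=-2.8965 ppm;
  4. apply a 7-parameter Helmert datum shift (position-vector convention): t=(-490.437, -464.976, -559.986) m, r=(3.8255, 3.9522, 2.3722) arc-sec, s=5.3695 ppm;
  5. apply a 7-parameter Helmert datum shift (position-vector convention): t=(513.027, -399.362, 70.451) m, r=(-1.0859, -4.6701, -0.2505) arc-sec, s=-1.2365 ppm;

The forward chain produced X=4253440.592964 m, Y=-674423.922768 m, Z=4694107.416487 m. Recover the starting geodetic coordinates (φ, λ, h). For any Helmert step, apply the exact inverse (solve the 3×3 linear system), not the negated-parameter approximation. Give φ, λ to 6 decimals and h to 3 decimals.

φ=47.667743°, λ=-9.005010°, h=3825.618 m

start: X=4253440.5930, Y=-674423.9228, Z=4694107.4165 m
→ Helmert⁻¹: X=4253039.9202, Y=-674044.9408, Z=4693942.9268
→ Helmert⁻¹: X=4253409.8200, Y=-673538.1973, Z=4694571.6964
→ Helmert⁻¹: X=4253209.0349, Y=-673859.5589, Z=4694705.3366
→ Helmert⁻¹: X=4252739.9222, Y=-673949.0300, Z=4694701.2412
→ geod (Bowring, a=6378206.400): φ=47.66774300°, λ=-9.00501000°, h=3825.6180 m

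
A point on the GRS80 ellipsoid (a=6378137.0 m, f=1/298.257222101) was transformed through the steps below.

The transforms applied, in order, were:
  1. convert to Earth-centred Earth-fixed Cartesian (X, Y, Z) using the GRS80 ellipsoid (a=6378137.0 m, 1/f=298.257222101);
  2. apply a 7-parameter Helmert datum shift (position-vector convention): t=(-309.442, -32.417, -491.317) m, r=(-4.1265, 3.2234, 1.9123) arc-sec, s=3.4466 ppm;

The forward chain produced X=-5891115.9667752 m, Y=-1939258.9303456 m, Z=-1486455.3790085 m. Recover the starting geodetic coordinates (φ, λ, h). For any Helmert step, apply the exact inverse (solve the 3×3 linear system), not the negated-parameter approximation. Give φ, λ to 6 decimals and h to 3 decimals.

φ=-13.562871°, λ=-161.779417°, h=334.051 m

start: X=-5891115.9668, Y=-1939258.9303, Z=-1486455.3790 m
→ Helmert⁻¹: X=-5890780.9757, Y=-1939135.4852, Z=-1486089.7926
→ geod (Bowring, a=6378137.000): φ=-13.56287100°, λ=-161.77941700°, h=334.0510 m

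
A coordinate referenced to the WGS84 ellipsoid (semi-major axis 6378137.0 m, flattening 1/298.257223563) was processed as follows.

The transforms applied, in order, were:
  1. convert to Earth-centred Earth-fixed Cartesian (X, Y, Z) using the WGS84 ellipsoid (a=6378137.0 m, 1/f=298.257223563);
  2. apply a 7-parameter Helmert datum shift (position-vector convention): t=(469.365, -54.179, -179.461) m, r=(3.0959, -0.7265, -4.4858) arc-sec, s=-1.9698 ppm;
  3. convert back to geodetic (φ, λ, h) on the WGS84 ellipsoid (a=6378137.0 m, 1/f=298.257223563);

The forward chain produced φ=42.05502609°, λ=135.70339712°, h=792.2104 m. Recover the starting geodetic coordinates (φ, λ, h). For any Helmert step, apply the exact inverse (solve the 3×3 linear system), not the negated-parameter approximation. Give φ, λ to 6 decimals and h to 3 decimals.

start: φ=42.055026°, λ=135.703397°, h=792.210 m
→ ECEF (a=6378137.000, f=1/298.257223563): X=-3395081.5445, Y=3312728.3372, Z=4250674.5990
→ Helmert⁻¹: X=-3395614.6715, Y=3312778.9968, Z=4250824.6707
→ geod (Bowring, a=6378137.000): φ=42.05351500°, λ=135.70745600°, h=1202.3370 m

φ=42.053515°, λ=135.707456°, h=1202.337 m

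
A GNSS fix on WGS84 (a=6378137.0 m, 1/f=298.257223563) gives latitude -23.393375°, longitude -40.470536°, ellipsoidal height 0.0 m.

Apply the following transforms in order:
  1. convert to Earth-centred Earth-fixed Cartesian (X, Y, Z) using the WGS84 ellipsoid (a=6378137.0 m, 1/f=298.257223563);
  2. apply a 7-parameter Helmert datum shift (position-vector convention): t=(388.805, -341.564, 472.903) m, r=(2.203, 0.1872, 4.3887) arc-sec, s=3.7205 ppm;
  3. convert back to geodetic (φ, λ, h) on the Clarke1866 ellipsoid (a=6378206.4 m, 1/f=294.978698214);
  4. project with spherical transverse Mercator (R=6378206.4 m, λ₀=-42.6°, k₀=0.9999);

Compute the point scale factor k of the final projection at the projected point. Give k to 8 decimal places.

start: φ=-23.393375°, λ=-40.470536°, h=0.000 m
→ ECEF (a=6378137.000, f=1/298.257223563): X=4455614.3463, Y=-3801493.2451, Z=-2516762.3840
→ Helmert 7p (PV): X=4456098.3290, Y=-3801727.2697, Z=-2516343.4902
→ geod (Bowring, a=6378206.400): φ=-23.38960106°, λ=-40.46920471°, h=279.0256 m
→ into tm (λ₀=-42.6°): φ=-23.38960106°, λ−λ₀=2.13079529°
scale k = 1.00048273

1.00048273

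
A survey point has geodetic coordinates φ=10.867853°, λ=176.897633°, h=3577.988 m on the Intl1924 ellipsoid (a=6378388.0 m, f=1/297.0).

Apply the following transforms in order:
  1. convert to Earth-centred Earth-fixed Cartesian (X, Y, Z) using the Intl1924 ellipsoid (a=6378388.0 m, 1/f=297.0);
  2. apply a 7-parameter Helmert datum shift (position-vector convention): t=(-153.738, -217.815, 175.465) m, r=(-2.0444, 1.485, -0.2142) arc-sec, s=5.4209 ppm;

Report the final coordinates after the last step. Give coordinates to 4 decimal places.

X=-6259244.0336 m, Y=339040.5657 m, Z=1195566.0191 m

start: φ=10.867853°, λ=176.897633°, h=3577.988 m
→ ECEF (a=6378388.000, f=1/297.0): X=-6259065.3240, Y=339238.1941, Z=1195342.3744
→ Helmert 7p (PV): X=-6259244.0336, Y=339040.5657, Z=1195566.0191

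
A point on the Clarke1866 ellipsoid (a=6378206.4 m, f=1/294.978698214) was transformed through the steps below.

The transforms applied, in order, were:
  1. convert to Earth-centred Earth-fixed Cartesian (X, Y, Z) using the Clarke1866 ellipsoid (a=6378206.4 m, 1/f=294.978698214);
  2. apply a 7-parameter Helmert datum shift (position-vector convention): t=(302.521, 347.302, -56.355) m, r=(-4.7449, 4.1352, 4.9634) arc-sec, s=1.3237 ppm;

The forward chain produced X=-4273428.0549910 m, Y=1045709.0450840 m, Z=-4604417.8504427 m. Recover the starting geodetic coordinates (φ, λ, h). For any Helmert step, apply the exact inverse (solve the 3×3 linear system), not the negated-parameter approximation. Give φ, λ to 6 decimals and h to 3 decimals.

φ=-46.497048°, λ=166.252226°, h=1608.083 m

start: X=-4273428.0550, Y=1045709.0451, Z=-4604417.8504 m
→ Helmert⁻¹: X=-4273607.4497, Y=1045569.1159, Z=-4604417.0258
→ geod (Bowring, a=6378206.400): φ=-46.49704800°, λ=166.25222600°, h=1608.0830 m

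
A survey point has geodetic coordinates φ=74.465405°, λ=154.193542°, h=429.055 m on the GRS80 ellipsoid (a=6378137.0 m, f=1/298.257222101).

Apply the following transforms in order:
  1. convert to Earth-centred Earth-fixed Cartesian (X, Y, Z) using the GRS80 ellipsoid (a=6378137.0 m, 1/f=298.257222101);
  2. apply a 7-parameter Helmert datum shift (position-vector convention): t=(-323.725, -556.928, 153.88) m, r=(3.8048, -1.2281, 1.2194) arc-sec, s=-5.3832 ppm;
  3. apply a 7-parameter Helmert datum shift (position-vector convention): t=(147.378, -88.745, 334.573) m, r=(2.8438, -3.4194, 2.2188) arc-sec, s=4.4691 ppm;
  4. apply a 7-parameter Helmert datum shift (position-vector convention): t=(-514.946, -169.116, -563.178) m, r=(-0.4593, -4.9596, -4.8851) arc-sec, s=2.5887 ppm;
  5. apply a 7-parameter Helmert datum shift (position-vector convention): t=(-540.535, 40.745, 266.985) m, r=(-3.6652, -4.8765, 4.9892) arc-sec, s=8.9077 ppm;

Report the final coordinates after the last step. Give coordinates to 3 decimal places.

start: φ=74.465405°, λ=154.193542°, h=429.055 m
→ ECEF (a=6378137.000, f=1/298.257222101): X=-1542739.0929, Y=746003.7523, Z=6123466.8792
→ Helmert 7p (PV): X=-1543095.3822, Y=745320.7340, Z=6123592.3708
→ Helmert 7p (PV): X=-1543064.4336, Y=745134.2935, Z=6123939.0055
→ Helmert 7p (PV): X=-1543712.9759, Y=745017.2885, Z=6123352.9185
→ Helmert 7p (PV): X=-1544430.0520, Y=745136.1389, Z=6123624.7132

X=-1544430.052 m, Y=745136.139 m, Z=6123624.713 m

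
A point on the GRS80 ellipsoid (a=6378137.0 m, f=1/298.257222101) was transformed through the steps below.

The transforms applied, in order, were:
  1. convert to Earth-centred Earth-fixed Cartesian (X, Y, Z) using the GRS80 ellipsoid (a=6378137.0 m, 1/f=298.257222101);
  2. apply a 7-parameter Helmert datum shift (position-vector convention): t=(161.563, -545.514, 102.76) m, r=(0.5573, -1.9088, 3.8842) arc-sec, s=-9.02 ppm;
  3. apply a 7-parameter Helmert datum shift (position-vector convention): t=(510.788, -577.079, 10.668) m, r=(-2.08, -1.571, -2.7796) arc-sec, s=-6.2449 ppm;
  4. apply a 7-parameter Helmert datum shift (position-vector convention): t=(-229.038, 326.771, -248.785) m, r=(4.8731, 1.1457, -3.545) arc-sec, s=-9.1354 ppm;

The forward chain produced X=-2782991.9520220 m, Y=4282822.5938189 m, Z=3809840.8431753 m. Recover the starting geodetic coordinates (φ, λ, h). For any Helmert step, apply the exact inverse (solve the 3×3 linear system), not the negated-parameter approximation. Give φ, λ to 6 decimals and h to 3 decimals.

φ=36.900030°, λ=123.015141°, h=2505.081 m

start: X=-2782991.9520, Y=4282822.5938, Z=3809840.8432 m
→ Helmert⁻¹: X=-2782883.1018, Y=4282577.1302, Z=3810007.7998
→ Helmert⁻¹: X=-2783439.9713, Y=4283105.0266, Z=3810085.3162
→ Helmert⁻¹: X=-2783510.7162, Y=4283751.8903, Z=3810031.1074
→ geod (Bowring, a=6378137.000): φ=36.90003000°, λ=123.01514100°, h=2505.0810 m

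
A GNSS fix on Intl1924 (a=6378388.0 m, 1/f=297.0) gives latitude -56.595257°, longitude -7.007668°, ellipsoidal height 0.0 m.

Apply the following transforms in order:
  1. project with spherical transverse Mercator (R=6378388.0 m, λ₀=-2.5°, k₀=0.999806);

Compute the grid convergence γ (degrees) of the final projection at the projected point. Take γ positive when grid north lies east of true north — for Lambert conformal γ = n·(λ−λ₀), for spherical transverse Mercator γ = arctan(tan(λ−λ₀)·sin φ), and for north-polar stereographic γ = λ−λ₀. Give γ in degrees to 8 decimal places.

start: φ=-56.595257°, λ=-7.007668°, h=0.000 m
→ into tm (λ₀=-2.5°): φ=-56.59525700°, λ−λ₀=-4.50766800°
convergence γ = 3.76536455°

3.76536455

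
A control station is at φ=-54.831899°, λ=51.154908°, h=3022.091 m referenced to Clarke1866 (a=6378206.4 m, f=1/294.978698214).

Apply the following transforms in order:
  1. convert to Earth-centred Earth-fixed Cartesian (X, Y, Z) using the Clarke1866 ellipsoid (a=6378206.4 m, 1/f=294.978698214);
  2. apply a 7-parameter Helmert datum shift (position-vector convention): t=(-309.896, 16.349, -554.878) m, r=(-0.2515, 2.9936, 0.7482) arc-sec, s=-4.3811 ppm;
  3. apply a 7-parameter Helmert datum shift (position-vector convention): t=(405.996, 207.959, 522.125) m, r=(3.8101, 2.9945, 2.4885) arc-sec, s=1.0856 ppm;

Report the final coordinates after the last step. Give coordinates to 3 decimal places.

start: φ=-54.831899°, λ=51.154908°, h=3022.091 m
→ ECEF (a=6378206.400, f=1/294.978698214): X=2310528.8724, Y=2869091.5830, Z=-5192895.7025
→ Helmert 7p (PV): X=2310123.0804, Y=2869097.4116, Z=-5193464.8616
→ Helmert 7p (PV): X=2310421.5722, Y=2869432.2892, Z=-5192928.9147

X=2310421.572 m, Y=2869432.289 m, Z=-5192928.915 m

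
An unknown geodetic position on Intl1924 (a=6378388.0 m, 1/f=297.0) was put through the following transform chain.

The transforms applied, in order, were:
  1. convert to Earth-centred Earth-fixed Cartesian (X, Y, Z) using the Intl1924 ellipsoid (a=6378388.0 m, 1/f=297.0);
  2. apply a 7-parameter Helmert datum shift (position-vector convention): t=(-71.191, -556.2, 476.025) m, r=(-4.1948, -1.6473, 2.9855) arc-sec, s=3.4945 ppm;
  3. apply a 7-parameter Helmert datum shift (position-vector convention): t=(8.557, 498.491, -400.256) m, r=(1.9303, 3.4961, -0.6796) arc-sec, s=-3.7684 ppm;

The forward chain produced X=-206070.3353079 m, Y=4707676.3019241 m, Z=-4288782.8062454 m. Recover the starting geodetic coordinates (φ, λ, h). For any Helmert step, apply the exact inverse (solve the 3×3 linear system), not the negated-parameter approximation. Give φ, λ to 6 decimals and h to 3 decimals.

φ=-42.498734°, λ=92.504499°, h=3144.733 m

start: X=-206070.3353, Y=4707676.3019, Z=-4288782.8062 m
→ Helmert⁻¹: X=-206022.4907, Y=4707154.7379, Z=-4288446.2539
→ Helmert⁻¹: X=-205916.6909, Y=4707784.6887, Z=-4288809.9047
→ geod (Bowring, a=6378388.000): φ=-42.49873400°, λ=92.50449900°, h=3144.7330 m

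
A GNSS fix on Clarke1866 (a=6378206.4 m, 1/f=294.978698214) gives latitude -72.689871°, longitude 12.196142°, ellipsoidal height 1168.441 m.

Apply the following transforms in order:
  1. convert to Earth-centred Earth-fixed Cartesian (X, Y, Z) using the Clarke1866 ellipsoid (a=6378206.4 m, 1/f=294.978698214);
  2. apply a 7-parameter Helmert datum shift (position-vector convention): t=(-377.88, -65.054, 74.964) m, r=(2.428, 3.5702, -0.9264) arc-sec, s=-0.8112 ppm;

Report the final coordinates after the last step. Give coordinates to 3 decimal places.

X=1860567.683 m, Y=402239.836 m, Z=-6067915.999 m

start: φ=-72.689871°, λ=12.196142°, h=1168.441 m
→ ECEF (a=6378206.400, f=1/294.978698214): X=1861050.2954, Y=402242.1470, Z=-6067968.4075
→ Helmert 7p (PV): X=1860567.6830, Y=402239.8358, Z=-6067915.9988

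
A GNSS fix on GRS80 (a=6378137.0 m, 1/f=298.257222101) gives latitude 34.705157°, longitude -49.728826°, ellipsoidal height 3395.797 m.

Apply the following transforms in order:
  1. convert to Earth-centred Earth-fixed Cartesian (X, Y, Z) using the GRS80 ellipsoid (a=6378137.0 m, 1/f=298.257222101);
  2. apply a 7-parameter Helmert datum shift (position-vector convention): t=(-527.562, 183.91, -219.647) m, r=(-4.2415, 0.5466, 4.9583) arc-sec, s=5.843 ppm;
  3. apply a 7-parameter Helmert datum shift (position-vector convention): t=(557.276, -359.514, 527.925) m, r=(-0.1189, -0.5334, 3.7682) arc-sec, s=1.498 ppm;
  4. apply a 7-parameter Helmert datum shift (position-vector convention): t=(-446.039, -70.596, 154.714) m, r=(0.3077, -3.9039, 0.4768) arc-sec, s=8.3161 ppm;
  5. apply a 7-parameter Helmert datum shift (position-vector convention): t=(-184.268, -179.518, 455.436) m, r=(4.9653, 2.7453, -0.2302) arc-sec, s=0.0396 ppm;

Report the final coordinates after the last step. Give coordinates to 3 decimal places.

start: φ=34.705157°, λ=-49.728826°, h=3395.797 m
→ ECEF (a=6378137.000, f=1/298.257222101): X=3394866.5734, Y=-4007174.4832, Z=3612958.3098
→ Helmert 7p (PV): X=3394464.7491, Y=-4006858.0841, Z=3612833.1784
→ Helmert 7p (PV): X=3395090.9676, Y=-4007159.5050, Z=3613377.6032
→ Helmert 7p (PV): X=3394614.0358, Y=-4007260.9672, Z=3613620.6468
→ Helmert 7p (PV): X=3394473.5258, Y=-4007531.4212, Z=3613934.5804

X=3394473.526 m, Y=-4007531.421 m, Z=3613934.580 m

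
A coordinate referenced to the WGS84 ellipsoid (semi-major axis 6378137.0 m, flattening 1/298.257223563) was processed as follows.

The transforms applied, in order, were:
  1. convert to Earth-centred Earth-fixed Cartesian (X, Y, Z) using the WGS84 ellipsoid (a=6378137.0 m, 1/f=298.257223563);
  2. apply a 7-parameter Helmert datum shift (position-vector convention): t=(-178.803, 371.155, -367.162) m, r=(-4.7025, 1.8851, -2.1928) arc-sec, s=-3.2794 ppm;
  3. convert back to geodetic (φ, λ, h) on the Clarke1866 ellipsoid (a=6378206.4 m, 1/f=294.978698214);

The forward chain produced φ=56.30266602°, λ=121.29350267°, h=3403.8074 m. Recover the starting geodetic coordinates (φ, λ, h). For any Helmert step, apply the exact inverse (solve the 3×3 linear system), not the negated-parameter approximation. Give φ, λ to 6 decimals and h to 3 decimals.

start: φ=56.302666°, λ=121.293503°, h=3403.807 m
→ ECEF (a=6378206.400, f=1/294.978698214): X=-1843363.3322, Y=3032574.7059, Z=5285844.0342
→ Helmert⁻¹: X=-1843271.1202, Y=3032073.3804, Z=5286280.8121
→ geod (Bowring, a=6378137.000): φ=56.30642400°, λ=121.29643500°, h=3407.8560 m

φ=56.306424°, λ=121.296435°, h=3407.856 m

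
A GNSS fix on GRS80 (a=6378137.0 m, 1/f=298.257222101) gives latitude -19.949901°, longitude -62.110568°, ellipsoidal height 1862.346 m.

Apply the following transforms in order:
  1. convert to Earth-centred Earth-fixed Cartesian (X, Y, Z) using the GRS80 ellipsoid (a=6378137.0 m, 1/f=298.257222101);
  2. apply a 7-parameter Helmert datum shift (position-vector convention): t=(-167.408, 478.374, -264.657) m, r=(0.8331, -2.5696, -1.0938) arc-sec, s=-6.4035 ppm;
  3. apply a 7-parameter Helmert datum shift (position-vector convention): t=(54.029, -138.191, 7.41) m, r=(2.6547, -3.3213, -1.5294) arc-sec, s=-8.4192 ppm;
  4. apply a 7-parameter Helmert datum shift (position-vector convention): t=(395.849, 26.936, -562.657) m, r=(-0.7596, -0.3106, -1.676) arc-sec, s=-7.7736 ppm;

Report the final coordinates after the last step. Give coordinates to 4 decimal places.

X=2806531.8827 m, Y=-5302196.2878 m, Z=-2163876.4857 m

start: φ=-19.949901°, λ=-62.110568°, h=1862.346 m
→ ECEF (a=6378137.000, f=1/298.257222101): X=2806358.2995, Y=-5302653.3423, Z=-2163119.7043
→ Helmert 7p (PV): X=2806171.7493, Y=-5302147.1578, Z=-2163356.9662
→ Helmert 7p (PV): X=2806197.6732, Y=-5302233.6729, Z=-2163354.3975
→ Helmert 7p (PV): X=2806531.8827, Y=-5302196.2878, Z=-2163876.4857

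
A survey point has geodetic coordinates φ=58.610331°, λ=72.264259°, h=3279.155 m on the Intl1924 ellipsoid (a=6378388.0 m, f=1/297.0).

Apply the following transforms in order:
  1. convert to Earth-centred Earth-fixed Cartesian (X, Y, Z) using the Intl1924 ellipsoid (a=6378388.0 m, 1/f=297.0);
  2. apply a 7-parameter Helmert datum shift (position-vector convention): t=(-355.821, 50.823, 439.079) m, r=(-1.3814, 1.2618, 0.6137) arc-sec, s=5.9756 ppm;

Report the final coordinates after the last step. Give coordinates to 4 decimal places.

start: φ=58.610331°, λ=72.264259°, h=3279.155 m
→ ECEF (a=6378388.000, f=1/297.0): X=1015047.1334, Y=3173726.3966, Z=5424368.4924
→ Helmert 7p (PV): X=1014721.1182, Y=3173835.5330, Z=5424812.5205

X=1014721.1182 m, Y=3173835.5330 m, Z=5424812.5205 m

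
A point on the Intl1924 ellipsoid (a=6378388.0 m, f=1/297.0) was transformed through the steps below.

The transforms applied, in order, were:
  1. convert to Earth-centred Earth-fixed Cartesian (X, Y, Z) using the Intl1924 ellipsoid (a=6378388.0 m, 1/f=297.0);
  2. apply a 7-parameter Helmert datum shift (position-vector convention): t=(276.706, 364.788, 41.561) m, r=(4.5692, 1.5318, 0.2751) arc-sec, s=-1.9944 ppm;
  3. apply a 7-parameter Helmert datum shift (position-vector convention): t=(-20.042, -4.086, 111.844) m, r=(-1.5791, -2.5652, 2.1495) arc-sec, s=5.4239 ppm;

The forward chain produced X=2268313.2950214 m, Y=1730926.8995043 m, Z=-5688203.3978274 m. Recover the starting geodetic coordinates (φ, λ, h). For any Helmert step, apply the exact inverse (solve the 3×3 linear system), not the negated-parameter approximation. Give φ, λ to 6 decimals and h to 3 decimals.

φ=-63.520085°, λ=37.342611°, h=2441.339 m

start: X=2268313.2950, Y=1730926.8995, Z=-5688203.3978 m
→ Helmert⁻¹: X=2268268.3299, Y=1730941.5072, Z=-5688299.3468
→ Helmert⁻¹: X=2268040.6992, Y=1730451.1363, Z=-5688373.7424
→ geod (Bowring, a=6378388.000): φ=-63.52008500°, λ=37.34261100°, h=2441.3390 m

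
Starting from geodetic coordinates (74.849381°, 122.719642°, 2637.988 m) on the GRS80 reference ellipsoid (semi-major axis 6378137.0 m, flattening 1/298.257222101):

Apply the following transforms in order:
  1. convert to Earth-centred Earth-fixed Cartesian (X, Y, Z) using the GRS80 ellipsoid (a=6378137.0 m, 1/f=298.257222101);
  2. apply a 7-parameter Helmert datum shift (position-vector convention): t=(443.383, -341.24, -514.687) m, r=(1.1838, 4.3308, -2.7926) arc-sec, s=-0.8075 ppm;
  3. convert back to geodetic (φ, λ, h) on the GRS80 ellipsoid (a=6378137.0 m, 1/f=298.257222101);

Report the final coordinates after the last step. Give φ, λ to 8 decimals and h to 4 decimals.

φ=74.85365156°, λ=122.70934277°, h=1998.5823 m

start: φ=74.849381°, λ=122.719642°, h=2637.988 m
→ ECEF (a=6378137.000, f=1/298.257222101): X=-904242.7817, Y=1407441.3310, Z=6136939.4422
→ Helmert 7p (PV): X=-903650.7603, Y=1407075.9757, Z=6136446.8630
→ geod (Bowring, a=6378137.000): φ=74.85365156°, λ=122.70934277°, h=1998.5823 m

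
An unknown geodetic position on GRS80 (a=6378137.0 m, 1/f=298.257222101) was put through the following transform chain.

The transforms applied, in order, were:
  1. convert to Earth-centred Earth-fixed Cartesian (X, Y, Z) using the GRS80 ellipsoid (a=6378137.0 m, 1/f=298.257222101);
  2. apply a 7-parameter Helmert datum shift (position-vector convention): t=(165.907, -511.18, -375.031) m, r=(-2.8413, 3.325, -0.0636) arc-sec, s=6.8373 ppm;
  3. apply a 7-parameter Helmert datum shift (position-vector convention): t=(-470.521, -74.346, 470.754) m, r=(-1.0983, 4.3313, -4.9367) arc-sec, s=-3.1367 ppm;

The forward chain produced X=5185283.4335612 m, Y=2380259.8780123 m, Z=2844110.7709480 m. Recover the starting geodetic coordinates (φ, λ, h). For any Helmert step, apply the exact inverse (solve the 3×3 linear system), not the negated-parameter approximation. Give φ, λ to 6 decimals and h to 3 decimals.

φ=26.649037°, λ=24.662486°, h=1625.989 m

start: X=5185283.4336, Y=2380259.8780, Z=2844110.7709 m
→ Helmert⁻¹: X=5185653.5320, Y=2380450.6606, Z=2843770.5040
→ Helmert⁻¹: X=5185405.5870, Y=2380907.9807, Z=2844242.4749
→ geod (Bowring, a=6378137.000): φ=26.64903700°, λ=24.66248600°, h=1625.9890 m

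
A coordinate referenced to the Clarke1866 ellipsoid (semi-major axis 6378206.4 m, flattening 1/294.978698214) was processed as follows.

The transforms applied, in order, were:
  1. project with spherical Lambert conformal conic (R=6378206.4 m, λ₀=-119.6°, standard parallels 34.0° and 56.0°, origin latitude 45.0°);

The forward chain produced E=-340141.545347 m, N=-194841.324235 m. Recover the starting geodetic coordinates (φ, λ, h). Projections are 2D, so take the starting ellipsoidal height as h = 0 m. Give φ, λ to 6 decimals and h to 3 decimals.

φ=43.134928°, λ=-123.864610°, h=0.000 m

start: E=-340141.5453, N=-194841.3242 m
→ lcc⁻¹: φ=43.13492800°, λ=-123.86461000°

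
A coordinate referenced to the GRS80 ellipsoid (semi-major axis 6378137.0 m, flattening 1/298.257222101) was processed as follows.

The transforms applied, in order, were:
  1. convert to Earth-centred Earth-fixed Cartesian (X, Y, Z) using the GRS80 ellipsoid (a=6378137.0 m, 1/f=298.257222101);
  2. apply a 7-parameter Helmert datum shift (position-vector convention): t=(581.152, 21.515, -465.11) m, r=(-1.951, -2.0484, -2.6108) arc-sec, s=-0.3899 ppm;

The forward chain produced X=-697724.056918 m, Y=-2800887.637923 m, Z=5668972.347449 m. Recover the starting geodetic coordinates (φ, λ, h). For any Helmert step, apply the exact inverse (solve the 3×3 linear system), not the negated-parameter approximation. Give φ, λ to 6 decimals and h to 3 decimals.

φ=63.171561°, λ=-103.997165°, h=880.785 m

start: X=-697724.0569, Y=-2800887.6379, Z=5668972.3474 m
→ Helmert⁻¹: X=-698213.7253, Y=-2800972.7081, Z=5669420.1083
→ geod (Bowring, a=6378137.000): φ=63.17156100°, λ=-103.99716500°, h=880.7850 m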